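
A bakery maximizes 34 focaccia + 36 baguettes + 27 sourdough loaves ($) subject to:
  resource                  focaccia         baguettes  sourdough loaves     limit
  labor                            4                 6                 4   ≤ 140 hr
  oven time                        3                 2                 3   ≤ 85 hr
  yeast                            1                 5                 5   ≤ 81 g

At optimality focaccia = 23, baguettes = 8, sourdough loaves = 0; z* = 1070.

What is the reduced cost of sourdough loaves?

-7

At the optimum: labor uses 140 of 140 (binding); oven time uses 85 of 85 (binding); yeast uses 63 of 81 (slack = 18).
Since yeast is not tight, its dual is 0.
The binding rows give the dual system: 4·y_labor + 3·y_oven time = 34 and 6·y_labor + 2·y_oven time = 36.
Solving: y_labor = 4, y_oven time = 6.
Reduced cost of sourdough loaves: c₃ − yᵀa₃ = 27 − (4·4 + 6·3) = 27 − 34 = -7.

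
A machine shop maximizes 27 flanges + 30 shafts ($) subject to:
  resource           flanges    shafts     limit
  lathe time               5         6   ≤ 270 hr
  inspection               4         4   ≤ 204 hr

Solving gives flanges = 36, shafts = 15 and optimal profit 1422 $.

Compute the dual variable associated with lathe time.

3

Both lathe time and inspection are binding at x*.
Dual feasibility on the basic columns requires 5·y_lathe time + 4·y_inspection = 27, 6·y_lathe time + 4·y_inspection = 30.
→ y_lathe time = 3 and y_inspection = 3.
Shadow price of lathe time = 3.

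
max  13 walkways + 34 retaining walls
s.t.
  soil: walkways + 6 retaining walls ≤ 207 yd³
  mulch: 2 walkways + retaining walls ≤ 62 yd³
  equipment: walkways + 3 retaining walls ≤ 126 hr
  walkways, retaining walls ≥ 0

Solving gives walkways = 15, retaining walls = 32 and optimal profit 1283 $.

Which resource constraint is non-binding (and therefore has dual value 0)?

soil: 207/207 (binding)
mulch: 62/62 (binding)
equipment: 111/126 (slack 15)
By complementary slackness, a constraint with positive slack has shadow price 0 → equipment.

equipment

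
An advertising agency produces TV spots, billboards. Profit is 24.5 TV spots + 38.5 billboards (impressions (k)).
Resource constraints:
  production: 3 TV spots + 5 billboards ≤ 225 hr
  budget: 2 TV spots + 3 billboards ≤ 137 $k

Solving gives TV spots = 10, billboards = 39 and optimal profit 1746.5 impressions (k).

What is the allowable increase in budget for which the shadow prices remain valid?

13

Binding constraints: production, budget. The basis is B = [[3,5],[2,3]] with det -1.
Per unit increase in budget, x* moves by d = (5, -3).
The basis stays optimal until billboards reaches 0; allowable increase = 13 $k.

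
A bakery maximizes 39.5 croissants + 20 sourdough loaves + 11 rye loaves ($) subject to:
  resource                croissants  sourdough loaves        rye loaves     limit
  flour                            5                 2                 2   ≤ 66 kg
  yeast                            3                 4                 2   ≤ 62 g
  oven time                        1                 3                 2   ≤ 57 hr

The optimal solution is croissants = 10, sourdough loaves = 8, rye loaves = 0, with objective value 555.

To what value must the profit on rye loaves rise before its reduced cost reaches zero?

Binding: flour and yeast. Non-binding: oven time (23 unused).
Since oven time is not tight, its dual is 0.
Dual feasibility on the basic columns requires 5·y_flour + 3·y_yeast = 39.5, 2·y_flour + 4·y_yeast = 20.
→ y_flour = 7 and y_yeast = 1.5.
rye loaves enters the basis when its profit ≥ yᵀa₃ = 7·2 + 1.5·2 = 17.

17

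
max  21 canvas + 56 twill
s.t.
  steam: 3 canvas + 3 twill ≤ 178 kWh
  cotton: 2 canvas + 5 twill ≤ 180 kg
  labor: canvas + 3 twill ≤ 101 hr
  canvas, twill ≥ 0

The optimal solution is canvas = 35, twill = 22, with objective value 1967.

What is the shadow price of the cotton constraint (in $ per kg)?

7

At the optimum: steam uses 171 of 178 (slack = 7); cotton uses 180 of 180 (binding); labor uses 101 of 101 (binding).
Slack constraints have shadow price 0 (complementary slackness).
From A_Bᵀ y = c: 2·y_cotton + 1·y_labor = 21; 5·y_cotton + 3·y_labor = 56.
This yields shadow prices y_cotton = 7, y_labor = 7.
Shadow price of cotton = 7.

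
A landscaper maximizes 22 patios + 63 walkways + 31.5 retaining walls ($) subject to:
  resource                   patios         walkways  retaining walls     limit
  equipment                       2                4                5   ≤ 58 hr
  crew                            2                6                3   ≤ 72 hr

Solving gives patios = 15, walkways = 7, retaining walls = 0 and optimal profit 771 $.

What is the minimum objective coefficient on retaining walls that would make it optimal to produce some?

At the optimum: equipment uses 58 of 58 (binding); crew uses 72 of 72 (binding).
Dual feasibility on the basic columns requires 2·y_equipment + 2·y_crew = 22, 4·y_equipment + 6·y_crew = 63.
→ y_equipment = 1.5 and y_crew = 9.5.
retaining walls enters the basis when its profit ≥ yᵀa₃ = 1.5·5 + 9.5·3 = 36.

36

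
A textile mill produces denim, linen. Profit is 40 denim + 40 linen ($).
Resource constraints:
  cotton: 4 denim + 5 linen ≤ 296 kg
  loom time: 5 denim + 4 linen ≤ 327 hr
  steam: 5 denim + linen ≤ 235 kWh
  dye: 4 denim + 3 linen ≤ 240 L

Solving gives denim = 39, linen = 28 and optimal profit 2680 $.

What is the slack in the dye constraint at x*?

0

dye used = 4·39 + 3·28 = 240; slack = 240 − 240 = 0.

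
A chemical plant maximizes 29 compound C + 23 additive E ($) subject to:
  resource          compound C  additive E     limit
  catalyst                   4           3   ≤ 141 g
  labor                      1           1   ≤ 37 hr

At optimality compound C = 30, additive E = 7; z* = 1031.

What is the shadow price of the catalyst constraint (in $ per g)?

Both catalyst and labor are binding at x*.
The binding rows give the dual system: 4·y_catalyst + 1·y_labor = 29 and 3·y_catalyst + 1·y_labor = 23.
→ y_catalyst = 6 and y_labor = 5.
Shadow price of catalyst = 6.

6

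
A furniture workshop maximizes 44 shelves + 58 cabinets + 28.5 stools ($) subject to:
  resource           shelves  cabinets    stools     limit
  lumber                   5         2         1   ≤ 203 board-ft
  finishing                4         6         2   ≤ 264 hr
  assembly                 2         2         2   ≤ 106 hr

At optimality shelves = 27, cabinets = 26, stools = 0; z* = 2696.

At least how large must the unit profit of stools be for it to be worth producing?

30

At the optimum: lumber uses 187 of 203 (slack = 16); finishing uses 264 of 264 (binding); assembly uses 106 of 106 (binding).
By complementary slackness, y = 0 for the non-binding constraint.
The binding rows give the dual system: 4·y_finishing + 2·y_assembly = 44 and 6·y_finishing + 2·y_assembly = 58.
→ y_finishing = 7 and y_assembly = 8.
stools enters the basis when its profit ≥ yᵀa₃ = 7·2 + 8·2 = 30.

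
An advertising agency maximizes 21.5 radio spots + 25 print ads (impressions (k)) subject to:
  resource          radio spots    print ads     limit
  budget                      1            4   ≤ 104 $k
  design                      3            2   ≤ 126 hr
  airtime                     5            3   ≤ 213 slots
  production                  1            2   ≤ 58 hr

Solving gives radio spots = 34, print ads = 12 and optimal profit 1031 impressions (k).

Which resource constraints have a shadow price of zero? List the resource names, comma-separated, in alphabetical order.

airtime, budget

budget: 82/104 (slack 22)
design: 126/126 (binding)
airtime: 206/213 (slack 7)
production: 58/58 (binding)
By complementary slackness, a constraint with positive slack has shadow price 0 → airtime, budget.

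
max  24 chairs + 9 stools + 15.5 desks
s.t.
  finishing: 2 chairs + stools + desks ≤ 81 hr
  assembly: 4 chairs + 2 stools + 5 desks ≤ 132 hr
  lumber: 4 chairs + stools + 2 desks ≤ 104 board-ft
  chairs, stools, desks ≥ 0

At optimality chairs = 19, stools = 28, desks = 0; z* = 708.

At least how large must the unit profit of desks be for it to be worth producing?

21

At the optimum: finishing uses 66 of 81 (slack = 15); assembly uses 132 of 132 (binding); lumber uses 104 of 104 (binding).
By complementary slackness, y = 0 for the non-binding constraint.
From A_Bᵀ y = c: 4·y_assembly + 4·y_lumber = 24; 2·y_assembly + 1·y_lumber = 9.
This yields shadow prices y_assembly = 3, y_lumber = 3.
desks enters the basis when its profit ≥ yᵀa₃ = 3·5 + 3·2 = 21.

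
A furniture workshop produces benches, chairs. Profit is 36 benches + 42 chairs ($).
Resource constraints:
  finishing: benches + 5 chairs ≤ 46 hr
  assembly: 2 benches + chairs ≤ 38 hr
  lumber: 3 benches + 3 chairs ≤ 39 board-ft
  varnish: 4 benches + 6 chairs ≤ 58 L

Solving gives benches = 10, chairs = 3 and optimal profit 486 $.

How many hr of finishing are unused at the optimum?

21

finishing used = 1·10 + 5·3 = 25; slack = 46 − 25 = 21.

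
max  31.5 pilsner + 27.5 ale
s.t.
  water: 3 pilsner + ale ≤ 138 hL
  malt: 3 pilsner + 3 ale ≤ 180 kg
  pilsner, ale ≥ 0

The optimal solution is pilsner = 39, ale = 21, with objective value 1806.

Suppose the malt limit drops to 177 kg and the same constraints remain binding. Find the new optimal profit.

1780.5

At the optimum: water uses 138 of 138 (binding); malt uses 180 of 180 (binding).
Dual feasibility on the basic columns requires 3·y_water + 3·y_malt = 31.5, 1·y_water + 3·y_malt = 27.5.
This yields shadow prices y_water = 2, y_malt = 8.5.
Δz = y_malt·Δb = 8.5 × (-3) = -25.5, so new z* = 1806 − 25.5 = 1780.5.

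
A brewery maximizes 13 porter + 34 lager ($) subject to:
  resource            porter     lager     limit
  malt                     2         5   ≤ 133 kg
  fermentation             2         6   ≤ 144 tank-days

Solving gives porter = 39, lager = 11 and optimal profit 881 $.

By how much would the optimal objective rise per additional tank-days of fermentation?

1.5

Check each constraint at x*: malt 133/133 (tight); fermentation 144/144 (tight).
The binding rows give the dual system: 2·y_malt + 2·y_fermentation = 13 and 5·y_malt + 6·y_fermentation = 34.
This yields shadow prices y_malt = 5, y_fermentation = 1.5.
Shadow price of fermentation = 1.5.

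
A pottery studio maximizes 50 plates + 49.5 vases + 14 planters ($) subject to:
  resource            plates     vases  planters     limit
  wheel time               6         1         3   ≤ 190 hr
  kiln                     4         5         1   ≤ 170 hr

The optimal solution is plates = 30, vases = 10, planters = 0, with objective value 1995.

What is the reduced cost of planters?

-1.5

At the optimum: wheel time uses 190 of 190 (binding); kiln uses 170 of 170 (binding).
The binding rows give the dual system: 6·y_wheel time + 4·y_kiln = 50 and 1·y_wheel time + 5·y_kiln = 49.5.
→ y_wheel time = 2 and y_kiln = 9.5.
Reduced cost of planters: c₃ − yᵀa₃ = 14 − (2·3 + 9.5·1) = 14 − 15.5 = -1.5.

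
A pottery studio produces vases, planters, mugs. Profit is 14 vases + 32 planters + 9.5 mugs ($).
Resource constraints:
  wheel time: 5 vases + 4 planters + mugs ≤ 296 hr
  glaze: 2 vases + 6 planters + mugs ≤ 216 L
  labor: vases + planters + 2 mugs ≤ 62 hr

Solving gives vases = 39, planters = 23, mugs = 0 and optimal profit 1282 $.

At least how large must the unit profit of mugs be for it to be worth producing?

14.5

At the optimum: wheel time uses 287 of 296 (slack = 9); glaze uses 216 of 216 (binding); labor uses 62 of 62 (binding).
By complementary slackness, y = 0 for the non-binding constraint.
The binding rows give the dual system: 2·y_glaze + 1·y_labor = 14 and 6·y_glaze + 1·y_labor = 32.
Solving: y_glaze = 4.5, y_labor = 5.
mugs enters the basis when its profit ≥ yᵀa₃ = 4.5·1 + 5·2 = 14.5.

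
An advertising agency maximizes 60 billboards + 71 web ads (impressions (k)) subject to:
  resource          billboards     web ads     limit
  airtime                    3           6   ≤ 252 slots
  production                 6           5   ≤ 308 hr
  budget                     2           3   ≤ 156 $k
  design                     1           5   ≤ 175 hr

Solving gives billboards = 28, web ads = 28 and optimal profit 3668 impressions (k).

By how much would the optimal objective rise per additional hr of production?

7

Check each constraint at x*: airtime 252/252 (tight); production 308/308 (tight); budget 140/156 (slack 16); design 168/175 (slack 7).
Slack constraints have shadow price 0 (complementary slackness).
Dual feasibility on the basic columns requires 3·y_airtime + 6·y_production = 60, 6·y_airtime + 5·y_production = 71.
This yields shadow prices y_airtime = 6, y_production = 7.
Shadow price of production = 7.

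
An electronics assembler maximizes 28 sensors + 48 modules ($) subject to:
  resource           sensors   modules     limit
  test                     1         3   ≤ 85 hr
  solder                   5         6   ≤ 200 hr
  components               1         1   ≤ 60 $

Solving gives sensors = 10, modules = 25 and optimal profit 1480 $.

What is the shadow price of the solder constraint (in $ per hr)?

4

Check each constraint at x*: test 85/85 (tight); solder 200/200 (tight); components 35/60 (slack 25).
Since components is not tight, its dual is 0.
From A_Bᵀ y = c: 1·y_test + 5·y_solder = 28; 3·y_test + 6·y_solder = 48.
Solving: y_test = 8, y_solder = 4.
Shadow price of solder = 4.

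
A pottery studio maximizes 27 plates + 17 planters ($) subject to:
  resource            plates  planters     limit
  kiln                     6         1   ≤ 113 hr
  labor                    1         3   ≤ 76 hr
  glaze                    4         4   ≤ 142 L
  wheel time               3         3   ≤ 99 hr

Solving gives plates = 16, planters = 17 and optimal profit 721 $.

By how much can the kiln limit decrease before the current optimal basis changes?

22.5

Binding constraints: kiln, wheel time. The basis is B = [[6,1],[3,3]] with det 15.
Per unit decrease in kiln, x* moves by d = (-0.2, 0.2).
The basis stays optimal until labor becomes binding; allowable decrease = 22.5 hr.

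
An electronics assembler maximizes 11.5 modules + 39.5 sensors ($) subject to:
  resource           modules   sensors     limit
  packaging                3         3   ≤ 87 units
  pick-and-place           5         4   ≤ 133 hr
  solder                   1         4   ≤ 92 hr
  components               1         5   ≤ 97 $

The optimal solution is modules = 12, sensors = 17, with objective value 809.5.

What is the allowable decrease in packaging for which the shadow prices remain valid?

Binding constraints: packaging, components. The basis is B = [[3,3],[1,5]] with det 12.
Per unit decrease in packaging, x* moves by d = (-0.4167, 0.0833).
The basis stays optimal until modules reaches 0; allowable decrease = 28.8 units.

28.8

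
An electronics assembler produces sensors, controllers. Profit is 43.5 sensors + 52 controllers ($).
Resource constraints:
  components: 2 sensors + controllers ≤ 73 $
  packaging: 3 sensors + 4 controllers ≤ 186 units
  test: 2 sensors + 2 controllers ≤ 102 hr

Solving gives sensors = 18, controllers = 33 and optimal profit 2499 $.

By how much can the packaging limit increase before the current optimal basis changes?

Binding constraints: packaging, test. The basis is B = [[3,4],[2,2]] with det -2.
Per unit increase in packaging, x* moves by d = (-1, 1).
The basis stays optimal until sensors reaches 0; allowable increase = 18 units.

18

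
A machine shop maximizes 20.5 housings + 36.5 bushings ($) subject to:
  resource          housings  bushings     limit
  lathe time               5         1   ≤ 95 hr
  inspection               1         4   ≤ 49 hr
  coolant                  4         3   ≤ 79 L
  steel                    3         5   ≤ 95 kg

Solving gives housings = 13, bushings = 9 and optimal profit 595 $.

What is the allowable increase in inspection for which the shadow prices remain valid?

Binding constraints: inspection, coolant. The basis is B = [[1,4],[4,3]] with det -13.
Per unit increase in inspection, x* moves by d = (-0.2308, 0.3077).
The basis stays optimal until steel becomes binding; allowable increase = 13 hr.

13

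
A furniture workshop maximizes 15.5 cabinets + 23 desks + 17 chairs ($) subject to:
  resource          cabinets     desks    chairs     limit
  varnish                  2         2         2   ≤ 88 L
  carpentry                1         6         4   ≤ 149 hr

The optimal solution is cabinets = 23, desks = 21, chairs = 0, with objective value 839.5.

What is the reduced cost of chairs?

Check each constraint at x*: varnish 88/88 (tight); carpentry 149/149 (tight).
The binding rows give the dual system: 2·y_varnish + 1·y_carpentry = 15.5 and 2·y_varnish + 6·y_carpentry = 23.
Solving: y_varnish = 7, y_carpentry = 1.5.
Reduced cost of chairs: c₃ − yᵀa₃ = 17 − (7·2 + 1.5·4) = 17 − 20 = -3.

-3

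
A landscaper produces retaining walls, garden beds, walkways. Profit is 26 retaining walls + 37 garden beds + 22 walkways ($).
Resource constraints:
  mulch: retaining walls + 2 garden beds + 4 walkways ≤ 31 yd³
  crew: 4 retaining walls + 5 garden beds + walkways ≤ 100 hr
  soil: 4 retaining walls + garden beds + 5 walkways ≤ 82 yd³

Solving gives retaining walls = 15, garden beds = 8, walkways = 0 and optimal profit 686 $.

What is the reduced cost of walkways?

Check each constraint at x*: mulch 31/31 (tight); crew 100/100 (tight); soil 68/82 (slack 14).
Since soil is not tight, its dual is 0.
The binding rows give the dual system: 1·y_mulch + 4·y_crew = 26 and 2·y_mulch + 5·y_crew = 37.
Solving: y_mulch = 6, y_crew = 5.
Reduced cost of walkways: c₃ − yᵀa₃ = 22 − (6·4 + 5·1) = 22 − 29 = -7.

-7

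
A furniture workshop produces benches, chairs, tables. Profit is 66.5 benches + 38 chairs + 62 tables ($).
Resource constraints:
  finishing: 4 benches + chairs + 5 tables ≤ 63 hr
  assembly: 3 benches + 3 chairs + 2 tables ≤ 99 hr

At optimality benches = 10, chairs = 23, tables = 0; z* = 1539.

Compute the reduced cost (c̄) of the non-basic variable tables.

-4.5

At the optimum: finishing uses 63 of 63 (binding); assembly uses 99 of 99 (binding).
From A_Bᵀ y = c: 4·y_finishing + 3·y_assembly = 66.5; 1·y_finishing + 3·y_assembly = 38.
Solving: y_finishing = 9.5, y_assembly = 9.5.
Reduced cost of tables: c₃ − yᵀa₃ = 62 − (9.5·5 + 9.5·2) = 62 − 66.5 = -4.5.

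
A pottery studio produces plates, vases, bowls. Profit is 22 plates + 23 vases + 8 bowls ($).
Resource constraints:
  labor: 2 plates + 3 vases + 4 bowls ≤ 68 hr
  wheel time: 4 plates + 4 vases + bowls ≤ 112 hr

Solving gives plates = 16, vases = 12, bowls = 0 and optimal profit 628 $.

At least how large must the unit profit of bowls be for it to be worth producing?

9

Both labor and wheel time are binding at x*.
From A_Bᵀ y = c: 2·y_labor + 4·y_wheel time = 22; 3·y_labor + 4·y_wheel time = 23.
Solving: y_labor = 1, y_wheel time = 5.
bowls enters the basis when its profit ≥ yᵀa₃ = 1·4 + 5·1 = 9.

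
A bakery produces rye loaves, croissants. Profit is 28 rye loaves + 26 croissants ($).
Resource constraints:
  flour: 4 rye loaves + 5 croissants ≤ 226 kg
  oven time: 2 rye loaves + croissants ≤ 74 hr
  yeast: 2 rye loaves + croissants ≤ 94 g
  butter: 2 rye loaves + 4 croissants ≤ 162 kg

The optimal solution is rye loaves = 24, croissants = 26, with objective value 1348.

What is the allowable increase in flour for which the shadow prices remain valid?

10

Binding constraints: flour, oven time. The basis is B = [[4,5],[2,1]] with det -6.
Per unit increase in flour, x* moves by d = (-0.1667, 0.3333).
The basis stays optimal until butter becomes binding; allowable increase = 10 kg.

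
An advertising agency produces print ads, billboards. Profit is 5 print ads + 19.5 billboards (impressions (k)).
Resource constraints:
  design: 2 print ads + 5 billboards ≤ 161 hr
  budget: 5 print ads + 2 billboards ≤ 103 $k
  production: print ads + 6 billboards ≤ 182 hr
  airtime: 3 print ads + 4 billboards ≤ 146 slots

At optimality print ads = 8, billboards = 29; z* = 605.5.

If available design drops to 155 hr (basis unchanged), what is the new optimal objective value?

596.5

Check each constraint at x*: design 161/161 (tight); budget 98/103 (slack 5); production 182/182 (tight); airtime 140/146 (slack 6).
Slack constraints have shadow price 0 (complementary slackness).
The binding rows give the dual system: 2·y_design + 1·y_production = 5 and 5·y_design + 6·y_production = 19.5.
Solving: y_design = 1.5, y_production = 2.
Δz = y_design·Δb = 1.5 × (-6) = -9, so new z* = 605.5 − 9 = 596.5.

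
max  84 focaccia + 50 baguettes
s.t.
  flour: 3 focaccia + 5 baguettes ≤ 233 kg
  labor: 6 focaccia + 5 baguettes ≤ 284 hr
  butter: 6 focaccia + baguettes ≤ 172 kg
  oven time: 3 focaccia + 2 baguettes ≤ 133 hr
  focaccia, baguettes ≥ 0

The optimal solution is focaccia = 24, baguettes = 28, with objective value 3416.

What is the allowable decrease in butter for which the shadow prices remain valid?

Binding constraints: labor, butter. The basis is B = [[6,5],[6,1]] with det -24.
Per unit decrease in butter, x* moves by d = (-0.2083, 0.25).
The basis stays optimal until flour becomes binding; allowable decrease = 33.6 kg.

33.6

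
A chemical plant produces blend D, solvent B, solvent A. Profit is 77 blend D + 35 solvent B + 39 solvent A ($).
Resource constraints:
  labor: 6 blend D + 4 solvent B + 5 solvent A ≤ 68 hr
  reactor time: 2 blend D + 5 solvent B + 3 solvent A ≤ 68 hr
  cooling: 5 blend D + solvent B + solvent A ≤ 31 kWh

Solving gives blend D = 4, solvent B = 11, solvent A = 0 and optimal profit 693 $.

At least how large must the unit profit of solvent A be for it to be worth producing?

42

At the optimum: labor uses 68 of 68 (binding); reactor time uses 63 of 68 (slack = 5); cooling uses 31 of 31 (binding).
Slack constraints have shadow price 0 (complementary slackness).
From A_Bᵀ y = c: 6·y_labor + 5·y_cooling = 77; 4·y_labor + 1·y_cooling = 35.
→ y_labor = 7 and y_cooling = 7.
solvent A enters the basis when its profit ≥ yᵀa₃ = 7·5 + 7·1 = 42.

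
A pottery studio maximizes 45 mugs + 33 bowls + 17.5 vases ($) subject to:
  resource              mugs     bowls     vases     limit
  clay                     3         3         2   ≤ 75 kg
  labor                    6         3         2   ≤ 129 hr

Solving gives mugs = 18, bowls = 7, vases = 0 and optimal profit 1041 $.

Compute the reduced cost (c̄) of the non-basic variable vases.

-4.5

At the optimum: clay uses 75 of 75 (binding); labor uses 129 of 129 (binding).
From A_Bᵀ y = c: 3·y_clay + 6·y_labor = 45; 3·y_clay + 3·y_labor = 33.
This yields shadow prices y_clay = 7, y_labor = 4.
Reduced cost of vases: c₃ − yᵀa₃ = 17.5 − (7·2 + 4·2) = 17.5 − 22 = -4.5.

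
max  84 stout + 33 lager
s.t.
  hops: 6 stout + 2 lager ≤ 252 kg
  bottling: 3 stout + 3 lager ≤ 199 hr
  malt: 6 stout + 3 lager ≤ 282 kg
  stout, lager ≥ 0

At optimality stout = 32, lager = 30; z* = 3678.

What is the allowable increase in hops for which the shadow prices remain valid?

30

Binding constraints: hops, malt. The basis is B = [[6,2],[6,3]] with det 6.
Per unit increase in hops, x* moves by d = (0.5, -1).
The basis stays optimal until lager reaches 0; allowable increase = 30 kg.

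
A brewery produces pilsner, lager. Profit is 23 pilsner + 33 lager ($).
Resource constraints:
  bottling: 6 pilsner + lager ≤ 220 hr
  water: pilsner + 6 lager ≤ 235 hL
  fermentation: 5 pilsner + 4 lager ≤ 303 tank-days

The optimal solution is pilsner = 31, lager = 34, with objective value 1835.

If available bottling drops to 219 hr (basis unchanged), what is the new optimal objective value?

1832

Check each constraint at x*: bottling 220/220 (tight); water 235/235 (tight); fermentation 291/303 (slack 12).
Since fermentation is not tight, its dual is 0.
From A_Bᵀ y = c: 6·y_bottling + 1·y_water = 23; 1·y_bottling + 6·y_water = 33.
→ y_bottling = 3 and y_water = 5.
Δz = y_bottling·Δb = 3 × (-1) = -3, so new z* = 1835 − 3 = 1832.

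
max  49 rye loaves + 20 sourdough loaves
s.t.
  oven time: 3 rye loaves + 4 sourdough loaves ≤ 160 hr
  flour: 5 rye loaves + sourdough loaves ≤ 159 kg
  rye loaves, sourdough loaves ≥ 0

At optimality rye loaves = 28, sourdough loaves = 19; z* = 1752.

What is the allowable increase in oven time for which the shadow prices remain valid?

Binding constraints: oven time, flour. The basis is B = [[3,4],[5,1]] with det -17.
Per unit increase in oven time, x* moves by d = (-0.0588, 0.2941).
The basis stays optimal until rye loaves reaches 0; allowable increase = 476 hr.

476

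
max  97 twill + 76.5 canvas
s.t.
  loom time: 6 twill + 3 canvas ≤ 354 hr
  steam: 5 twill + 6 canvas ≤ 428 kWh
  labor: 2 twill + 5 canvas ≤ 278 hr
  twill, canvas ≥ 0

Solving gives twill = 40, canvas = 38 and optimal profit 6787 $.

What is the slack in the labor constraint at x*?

8

labor used = 2·40 + 5·38 = 270; slack = 278 − 270 = 8.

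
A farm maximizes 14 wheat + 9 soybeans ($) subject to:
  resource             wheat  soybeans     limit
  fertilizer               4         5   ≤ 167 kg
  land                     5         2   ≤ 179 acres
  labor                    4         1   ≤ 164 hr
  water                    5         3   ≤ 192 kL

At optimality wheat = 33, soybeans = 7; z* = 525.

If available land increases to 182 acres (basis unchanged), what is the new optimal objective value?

At the optimum: fertilizer uses 167 of 167 (binding); land uses 179 of 179 (binding); labor uses 139 of 164 (slack = 25); water uses 186 of 192 (slack = 6).
By complementary slackness, y = 0 for the non-binding constraints.
From A_Bᵀ y = c: 4·y_fertilizer + 5·y_land = 14; 5·y_fertilizer + 2·y_land = 9.
This yields shadow prices y_fertilizer = 1, y_land = 2.
Δz = y_land·Δb = 2 × (3) = 6, so new z* = 525 + 6 = 531.

531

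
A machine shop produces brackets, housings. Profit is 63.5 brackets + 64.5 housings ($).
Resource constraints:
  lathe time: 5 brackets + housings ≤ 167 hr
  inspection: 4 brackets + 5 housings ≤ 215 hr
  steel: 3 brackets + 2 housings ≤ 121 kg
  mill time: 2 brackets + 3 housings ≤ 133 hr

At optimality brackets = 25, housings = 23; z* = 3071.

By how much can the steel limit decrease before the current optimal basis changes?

35

Binding constraints: inspection, steel. The basis is B = [[4,5],[3,2]] with det -7.
Per unit decrease in steel, x* moves by d = (-0.7143, 0.5714).
The basis stays optimal until brackets reaches 0; allowable decrease = 35 kg.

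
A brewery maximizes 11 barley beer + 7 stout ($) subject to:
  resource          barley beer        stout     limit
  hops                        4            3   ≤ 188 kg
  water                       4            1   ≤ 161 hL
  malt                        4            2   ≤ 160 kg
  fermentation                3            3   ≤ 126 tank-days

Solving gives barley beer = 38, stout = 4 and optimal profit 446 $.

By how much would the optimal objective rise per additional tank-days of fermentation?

Binding: malt and fermentation. Non-binding: hops (24 unused), water (5 unused).
Since hops, water are not tight, their duals are 0.
The binding rows give the dual system: 4·y_malt + 3·y_fermentation = 11 and 2·y_malt + 3·y_fermentation = 7.
This yields shadow prices y_malt = 2, y_fermentation = 1.
Shadow price of fermentation = 1.

1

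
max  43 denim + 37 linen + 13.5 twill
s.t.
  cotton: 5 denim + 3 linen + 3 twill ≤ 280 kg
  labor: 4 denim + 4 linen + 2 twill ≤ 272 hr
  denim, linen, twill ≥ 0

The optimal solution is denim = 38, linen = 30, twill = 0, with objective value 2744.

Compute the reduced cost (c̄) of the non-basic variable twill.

-9.5

Check each constraint at x*: cotton 280/280 (tight); labor 272/272 (tight).
Dual feasibility on the basic columns requires 5·y_cotton + 4·y_labor = 43, 3·y_cotton + 4·y_labor = 37.
Solving: y_cotton = 3, y_labor = 7.
Reduced cost of twill: c₃ − yᵀa₃ = 13.5 − (3·3 + 7·2) = 13.5 − 23 = -9.5.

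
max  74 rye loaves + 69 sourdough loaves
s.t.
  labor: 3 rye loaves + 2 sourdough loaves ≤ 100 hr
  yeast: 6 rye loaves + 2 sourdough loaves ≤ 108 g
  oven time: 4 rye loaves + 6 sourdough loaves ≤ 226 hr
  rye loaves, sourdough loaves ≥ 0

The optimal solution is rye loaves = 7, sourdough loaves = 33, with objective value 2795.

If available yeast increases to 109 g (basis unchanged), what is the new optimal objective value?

Binding: yeast and oven time. Non-binding: labor (13 unused).
By complementary slackness, y = 0 for the non-binding constraint.
The binding rows give the dual system: 6·y_yeast + 4·y_oven time = 74 and 2·y_yeast + 6·y_oven time = 69.
Solving: y_yeast = 6, y_oven time = 9.5.
Δz = y_yeast·Δb = 6 × (1) = 6, so new z* = 2795 + 6 = 2801.

2801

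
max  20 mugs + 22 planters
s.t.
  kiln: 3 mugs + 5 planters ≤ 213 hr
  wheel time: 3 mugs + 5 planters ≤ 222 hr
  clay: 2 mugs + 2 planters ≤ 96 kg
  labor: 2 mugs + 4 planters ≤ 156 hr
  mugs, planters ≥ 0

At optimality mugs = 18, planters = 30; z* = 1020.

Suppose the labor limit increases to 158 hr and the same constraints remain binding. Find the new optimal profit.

Binding: clay and labor. Non-binding: kiln (9 unused), wheel time (18 unused).
Slack constraints have shadow price 0 (complementary slackness).
Dual feasibility on the basic columns requires 2·y_clay + 2·y_labor = 20, 2·y_clay + 4·y_labor = 22.
This yields shadow prices y_clay = 9, y_labor = 1.
Δz = y_labor·Δb = 1 × (2) = 2, so new z* = 1020 + 2 = 1022.

1022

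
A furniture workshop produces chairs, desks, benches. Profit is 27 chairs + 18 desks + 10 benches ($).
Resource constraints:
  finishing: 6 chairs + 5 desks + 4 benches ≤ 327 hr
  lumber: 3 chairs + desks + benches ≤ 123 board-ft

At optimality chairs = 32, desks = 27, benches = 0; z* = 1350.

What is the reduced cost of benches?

Check each constraint at x*: finishing 327/327 (tight); lumber 123/123 (tight).
The binding rows give the dual system: 6·y_finishing + 3·y_lumber = 27 and 5·y_finishing + 1·y_lumber = 18.
Solving: y_finishing = 3, y_lumber = 3.
Reduced cost of benches: c₃ − yᵀa₃ = 10 − (3·4 + 3·1) = 10 − 15 = -5.

-5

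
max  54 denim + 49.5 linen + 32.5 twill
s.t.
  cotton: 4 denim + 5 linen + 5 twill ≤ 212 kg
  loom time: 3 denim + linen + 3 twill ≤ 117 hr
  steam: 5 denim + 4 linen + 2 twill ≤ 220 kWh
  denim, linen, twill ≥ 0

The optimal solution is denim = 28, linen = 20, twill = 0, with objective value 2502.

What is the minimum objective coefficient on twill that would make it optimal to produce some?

33.5

At the optimum: cotton uses 212 of 212 (binding); loom time uses 104 of 117 (slack = 13); steam uses 220 of 220 (binding).
Slack constraints have shadow price 0 (complementary slackness).
The binding rows give the dual system: 4·y_cotton + 5·y_steam = 54 and 5·y_cotton + 4·y_steam = 49.5.
→ y_cotton = 3.5 and y_steam = 8.
twill enters the basis when its profit ≥ yᵀa₃ = 3.5·5 + 8·2 = 33.5.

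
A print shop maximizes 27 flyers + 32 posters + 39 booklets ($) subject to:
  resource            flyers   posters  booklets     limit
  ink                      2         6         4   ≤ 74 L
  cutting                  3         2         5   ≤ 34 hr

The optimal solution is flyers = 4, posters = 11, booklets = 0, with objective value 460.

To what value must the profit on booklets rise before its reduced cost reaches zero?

Check each constraint at x*: ink 74/74 (tight); cutting 34/34 (tight).
The binding rows give the dual system: 2·y_ink + 3·y_cutting = 27 and 6·y_ink + 2·y_cutting = 32.
Solving: y_ink = 3, y_cutting = 7.
booklets enters the basis when its profit ≥ yᵀa₃ = 3·4 + 7·5 = 47.

47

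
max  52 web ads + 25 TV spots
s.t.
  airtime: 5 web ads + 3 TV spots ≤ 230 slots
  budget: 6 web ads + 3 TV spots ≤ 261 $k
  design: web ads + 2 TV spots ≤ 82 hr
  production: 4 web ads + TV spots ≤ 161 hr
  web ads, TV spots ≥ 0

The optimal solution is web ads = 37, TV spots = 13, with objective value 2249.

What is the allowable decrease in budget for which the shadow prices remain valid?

Binding constraints: budget, production. The basis is B = [[6,3],[4,1]] with det -6.
Per unit decrease in budget, x* moves by d = (0.1667, -0.6667).
The basis stays optimal until TV spots reaches 0; allowable decrease = 19.5 $k.

19.5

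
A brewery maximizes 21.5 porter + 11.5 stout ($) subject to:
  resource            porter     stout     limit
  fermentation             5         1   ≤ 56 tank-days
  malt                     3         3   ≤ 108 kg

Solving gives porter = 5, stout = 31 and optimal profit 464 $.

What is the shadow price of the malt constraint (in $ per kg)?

3

Check each constraint at x*: fermentation 56/56 (tight); malt 108/108 (tight).
The binding rows give the dual system: 5·y_fermentation + 3·y_malt = 21.5 and 1·y_fermentation + 3·y_malt = 11.5.
→ y_fermentation = 2.5 and y_malt = 3.
Shadow price of malt = 3.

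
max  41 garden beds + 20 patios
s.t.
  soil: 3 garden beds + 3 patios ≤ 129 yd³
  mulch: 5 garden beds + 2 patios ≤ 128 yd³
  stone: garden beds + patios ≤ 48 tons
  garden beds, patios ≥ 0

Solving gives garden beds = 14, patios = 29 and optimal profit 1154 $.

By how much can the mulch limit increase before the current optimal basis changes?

Binding constraints: soil, mulch. The basis is B = [[3,3],[5,2]] with det -9.
Per unit increase in mulch, x* moves by d = (0.3333, -0.3333).
The basis stays optimal until patios reaches 0; allowable increase = 87 yd³.

87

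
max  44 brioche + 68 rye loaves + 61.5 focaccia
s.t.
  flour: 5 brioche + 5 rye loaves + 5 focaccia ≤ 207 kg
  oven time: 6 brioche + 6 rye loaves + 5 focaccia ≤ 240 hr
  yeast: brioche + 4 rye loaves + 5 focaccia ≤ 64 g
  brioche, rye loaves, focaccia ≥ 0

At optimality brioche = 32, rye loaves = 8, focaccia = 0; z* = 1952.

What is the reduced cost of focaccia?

At the optimum: flour uses 200 of 207 (slack = 7); oven time uses 240 of 240 (binding); yeast uses 64 of 64 (binding).
By complementary slackness, y = 0 for the non-binding constraint.
From A_Bᵀ y = c: 6·y_oven time + 1·y_yeast = 44; 6·y_oven time + 4·y_yeast = 68.
→ y_oven time = 6 and y_yeast = 8.
Reduced cost of focaccia: c₃ − yᵀa₃ = 61.5 − (6·5 + 8·5) = 61.5 − 70 = -8.5.

-8.5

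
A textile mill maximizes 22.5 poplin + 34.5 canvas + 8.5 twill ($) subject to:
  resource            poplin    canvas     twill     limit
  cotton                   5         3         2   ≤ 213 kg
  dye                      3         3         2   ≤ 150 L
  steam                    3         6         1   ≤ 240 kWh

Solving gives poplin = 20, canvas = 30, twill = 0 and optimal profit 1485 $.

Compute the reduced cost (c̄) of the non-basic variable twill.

-2.5

Binding: dye and steam. Non-binding: cotton (23 unused).
Since cotton is not tight, its dual is 0.
The binding rows give the dual system: 3·y_dye + 3·y_steam = 22.5 and 3·y_dye + 6·y_steam = 34.5.
→ y_dye = 3.5 and y_steam = 4.
Reduced cost of twill: c₃ − yᵀa₃ = 8.5 − (3.5·2 + 4·1) = 8.5 − 11 = -2.5.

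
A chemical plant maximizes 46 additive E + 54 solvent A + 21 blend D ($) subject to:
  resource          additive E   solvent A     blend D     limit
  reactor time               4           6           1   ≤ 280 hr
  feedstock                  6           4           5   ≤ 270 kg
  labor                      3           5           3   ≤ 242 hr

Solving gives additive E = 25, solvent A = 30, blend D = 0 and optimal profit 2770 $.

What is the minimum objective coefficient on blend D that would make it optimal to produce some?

Binding: reactor time and feedstock. Non-binding: labor (17 unused).
Slack constraints have shadow price 0 (complementary slackness).
From A_Bᵀ y = c: 4·y_reactor time + 6·y_feedstock = 46; 6·y_reactor time + 4·y_feedstock = 54.
This yields shadow prices y_reactor time = 7, y_feedstock = 3.
blend D enters the basis when its profit ≥ yᵀa₃ = 7·1 + 3·5 = 22.

22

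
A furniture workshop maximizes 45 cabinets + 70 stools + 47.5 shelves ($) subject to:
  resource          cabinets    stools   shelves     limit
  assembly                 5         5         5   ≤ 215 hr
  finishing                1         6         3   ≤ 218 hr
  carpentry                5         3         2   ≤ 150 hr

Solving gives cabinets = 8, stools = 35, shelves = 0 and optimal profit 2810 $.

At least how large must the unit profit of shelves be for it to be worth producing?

Check each constraint at x*: assembly 215/215 (tight); finishing 218/218 (tight); carpentry 145/150 (slack 5).
By complementary slackness, y = 0 for the non-binding constraint.
Dual feasibility on the basic columns requires 5·y_assembly + 1·y_finishing = 45, 5·y_assembly + 6·y_finishing = 70.
→ y_assembly = 8 and y_finishing = 5.
shelves enters the basis when its profit ≥ yᵀa₃ = 8·5 + 5·3 = 55.

55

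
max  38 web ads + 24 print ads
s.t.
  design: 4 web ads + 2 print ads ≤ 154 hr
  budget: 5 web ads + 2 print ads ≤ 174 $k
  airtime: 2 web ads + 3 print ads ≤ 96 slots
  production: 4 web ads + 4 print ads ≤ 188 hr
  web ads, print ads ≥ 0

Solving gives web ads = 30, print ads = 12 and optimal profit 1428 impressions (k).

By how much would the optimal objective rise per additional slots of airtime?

4

Binding: budget and airtime. Non-binding: design (10 unused), production (20 unused).
By complementary slackness, y = 0 for the non-binding constraints.
From A_Bᵀ y = c: 5·y_budget + 2·y_airtime = 38; 2·y_budget + 3·y_airtime = 24.
Solving: y_budget = 6, y_airtime = 4.
Shadow price of airtime = 4.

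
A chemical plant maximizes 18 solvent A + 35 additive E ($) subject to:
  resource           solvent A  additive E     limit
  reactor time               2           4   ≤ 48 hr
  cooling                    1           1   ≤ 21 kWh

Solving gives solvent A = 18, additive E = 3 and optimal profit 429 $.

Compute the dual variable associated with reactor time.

At the optimum: reactor time uses 48 of 48 (binding); cooling uses 21 of 21 (binding).
Dual feasibility on the basic columns requires 2·y_reactor time + 1·y_cooling = 18, 4·y_reactor time + 1·y_cooling = 35.
This yields shadow prices y_reactor time = 8.5, y_cooling = 1.
Shadow price of reactor time = 8.5.

8.5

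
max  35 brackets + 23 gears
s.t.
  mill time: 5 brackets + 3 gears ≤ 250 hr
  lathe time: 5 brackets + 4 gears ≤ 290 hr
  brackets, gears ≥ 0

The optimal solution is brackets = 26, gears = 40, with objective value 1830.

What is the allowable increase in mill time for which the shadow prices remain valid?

Binding constraints: mill time, lathe time. The basis is B = [[5,3],[5,4]] with det 5.
Per unit increase in mill time, x* moves by d = (0.8, -1).
The basis stays optimal until gears reaches 0; allowable increase = 40 hr.

40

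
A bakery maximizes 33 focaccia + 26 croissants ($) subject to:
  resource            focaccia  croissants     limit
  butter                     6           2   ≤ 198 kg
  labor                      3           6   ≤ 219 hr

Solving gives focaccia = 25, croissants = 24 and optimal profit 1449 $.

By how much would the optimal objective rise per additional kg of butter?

Both butter and labor are binding at x*.
The binding rows give the dual system: 6·y_butter + 3·y_labor = 33 and 2·y_butter + 6·y_labor = 26.
Solving: y_butter = 4, y_labor = 3.
Shadow price of butter = 4.

4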